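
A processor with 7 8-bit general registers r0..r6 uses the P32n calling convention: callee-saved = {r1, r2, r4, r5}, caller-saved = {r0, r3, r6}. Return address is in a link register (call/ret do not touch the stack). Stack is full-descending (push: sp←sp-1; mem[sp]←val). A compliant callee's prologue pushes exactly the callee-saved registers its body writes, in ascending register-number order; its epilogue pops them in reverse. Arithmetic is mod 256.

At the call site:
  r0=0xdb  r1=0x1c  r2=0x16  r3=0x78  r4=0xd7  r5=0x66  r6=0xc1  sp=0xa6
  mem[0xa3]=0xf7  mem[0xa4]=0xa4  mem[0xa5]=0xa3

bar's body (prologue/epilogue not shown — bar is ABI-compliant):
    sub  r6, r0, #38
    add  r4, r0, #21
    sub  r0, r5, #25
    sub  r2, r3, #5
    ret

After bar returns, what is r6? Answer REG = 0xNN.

REG = 0xb5

prologue: push r2 → mem[0xa5]=0x16, sp=0xa5
prologue: push r4 → mem[0xa4]=0xd7, sp=0xa4
body[0] sub  r6, r0, #38 → r6=0xb5
body[1] add  r4, r0, #21 → r4=0xf0
body[2] sub  r0, r5, #25 → r0=0x4d
body[3] sub  r2, r3, #5 → r2=0x73
epilogue: pop r4=0xd7, sp=0xa5
epilogue: pop r2=0x16, sp=0xa6
r6 is caller-saved → body value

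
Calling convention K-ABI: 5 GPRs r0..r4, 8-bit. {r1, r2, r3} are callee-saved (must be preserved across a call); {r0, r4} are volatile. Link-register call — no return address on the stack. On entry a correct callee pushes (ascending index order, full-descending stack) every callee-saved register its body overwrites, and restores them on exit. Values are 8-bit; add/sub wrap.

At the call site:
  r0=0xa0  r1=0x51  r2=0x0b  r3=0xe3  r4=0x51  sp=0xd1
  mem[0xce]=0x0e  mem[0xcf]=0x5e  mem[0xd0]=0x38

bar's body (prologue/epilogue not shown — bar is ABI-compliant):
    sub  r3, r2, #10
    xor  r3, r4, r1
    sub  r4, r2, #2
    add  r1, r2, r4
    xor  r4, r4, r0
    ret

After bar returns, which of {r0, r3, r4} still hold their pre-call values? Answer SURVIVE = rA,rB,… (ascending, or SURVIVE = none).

prologue: push r1 -> mem[0xd0]=0x51, sp=0xd0
prologue: push r3 -> mem[0xcf]=0xe3, sp=0xcf
body[0] sub  r3, r2, #10 -> r3=0x01
body[1] xor  r3, r4, r1 -> r3=0x00
body[2] sub  r4, r2, #2 -> r4=0x09
body[3] add  r1, r2, r4 -> r1=0x14
body[4] xor  r4, r4, r0 -> r4=0xa9
epilogue: pop r3=0xe3, sp=0xd0
epilogue: pop r1=0x51, sp=0xd1
r0: caller-saved, written=False
r3: callee-saved, written=True
r4: caller-saved, written=True

SURVIVE = r0,r3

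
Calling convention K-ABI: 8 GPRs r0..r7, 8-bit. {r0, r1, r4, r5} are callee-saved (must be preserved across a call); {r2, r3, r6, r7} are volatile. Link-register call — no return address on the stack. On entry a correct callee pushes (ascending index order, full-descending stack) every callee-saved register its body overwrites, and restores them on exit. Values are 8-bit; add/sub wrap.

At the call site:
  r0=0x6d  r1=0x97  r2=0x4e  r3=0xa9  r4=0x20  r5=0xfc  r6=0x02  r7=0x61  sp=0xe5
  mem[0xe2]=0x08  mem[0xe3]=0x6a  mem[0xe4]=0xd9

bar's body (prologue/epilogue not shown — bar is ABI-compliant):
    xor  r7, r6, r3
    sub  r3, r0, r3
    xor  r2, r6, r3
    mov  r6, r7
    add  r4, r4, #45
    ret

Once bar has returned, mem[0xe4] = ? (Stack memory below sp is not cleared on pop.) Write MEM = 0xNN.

prologue: push r4 → mem[0xe4]=0x20, sp=0xe4
body[0] xor  r7, r6, r3 → r7=0xab
body[1] sub  r3, r0, r3 → r3=0xc4
body[2] xor  r2, r6, r3 → r2=0xc6
body[3] mov  r6, r7 → r6=0xab
body[4] add  r4, r4, #45 → r4=0x4d
epilogue: pop r4=0x20, sp=0xe5
prologue pushed ['r4'] at ['0xe4']

MEM = 0x20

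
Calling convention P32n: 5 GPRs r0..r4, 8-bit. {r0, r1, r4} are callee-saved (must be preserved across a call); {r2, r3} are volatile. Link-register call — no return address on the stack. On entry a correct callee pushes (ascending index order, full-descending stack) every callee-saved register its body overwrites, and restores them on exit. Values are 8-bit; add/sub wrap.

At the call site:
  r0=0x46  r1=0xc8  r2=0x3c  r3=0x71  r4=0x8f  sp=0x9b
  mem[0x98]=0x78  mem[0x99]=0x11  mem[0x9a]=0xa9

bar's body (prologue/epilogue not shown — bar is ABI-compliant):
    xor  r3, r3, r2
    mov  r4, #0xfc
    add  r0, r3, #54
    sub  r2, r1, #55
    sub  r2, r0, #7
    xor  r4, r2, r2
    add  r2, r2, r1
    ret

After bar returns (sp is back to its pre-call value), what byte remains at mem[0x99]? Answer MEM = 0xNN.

MEM = 0x8f

prologue: push r0 → mem[0x9a]=0x46, sp=0x9a
prologue: push r4 → mem[0x99]=0x8f, sp=0x99
body[0] xor  r3, r3, r2 → r3=0x4d
body[1] mov  r4, #0xfc → r4=0xfc
body[2] add  r0, r3, #54 → r0=0x83
body[3] sub  r2, r1, #55 → r2=0x91
body[4] sub  r2, r0, #7 → r2=0x7c
body[5] xor  r4, r2, r2 → r4=0x00
body[6] add  r2, r2, r1 → r2=0x44
epilogue: pop r4=0x8f, sp=0x9a
epilogue: pop r0=0x46, sp=0x9b
prologue pushed ['r0', 'r4'] at ['0x9a', '0x99']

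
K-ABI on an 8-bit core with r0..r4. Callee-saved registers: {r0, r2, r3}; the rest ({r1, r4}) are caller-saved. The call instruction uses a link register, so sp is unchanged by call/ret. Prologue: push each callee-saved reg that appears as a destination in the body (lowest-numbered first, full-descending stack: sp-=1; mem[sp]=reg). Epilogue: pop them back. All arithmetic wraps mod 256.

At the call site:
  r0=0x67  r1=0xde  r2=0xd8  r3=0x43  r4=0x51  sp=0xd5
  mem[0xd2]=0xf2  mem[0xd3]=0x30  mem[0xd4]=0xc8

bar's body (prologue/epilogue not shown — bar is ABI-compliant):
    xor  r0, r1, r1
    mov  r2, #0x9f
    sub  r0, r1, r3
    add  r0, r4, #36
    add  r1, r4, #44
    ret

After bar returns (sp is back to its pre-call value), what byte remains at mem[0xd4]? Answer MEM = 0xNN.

prologue: push r0 -> mem[0xd4]=0x67, sp=0xd4
prologue: push r2 -> mem[0xd3]=0xd8, sp=0xd3
body[0] xor  r0, r1, r1 -> r0=0x00
body[1] mov  r2, #0x9f -> r2=0x9f
body[2] sub  r0, r1, r3 -> r0=0x9b
body[3] add  r0, r4, #36 -> r0=0x75
body[4] add  r1, r4, #44 -> r1=0x7d
epilogue: pop r2=0xd8, sp=0xd4
epilogue: pop r0=0x67, sp=0xd5
prologue pushed ['r0', 'r2'] at ['0xd4', '0xd3']

MEM = 0x67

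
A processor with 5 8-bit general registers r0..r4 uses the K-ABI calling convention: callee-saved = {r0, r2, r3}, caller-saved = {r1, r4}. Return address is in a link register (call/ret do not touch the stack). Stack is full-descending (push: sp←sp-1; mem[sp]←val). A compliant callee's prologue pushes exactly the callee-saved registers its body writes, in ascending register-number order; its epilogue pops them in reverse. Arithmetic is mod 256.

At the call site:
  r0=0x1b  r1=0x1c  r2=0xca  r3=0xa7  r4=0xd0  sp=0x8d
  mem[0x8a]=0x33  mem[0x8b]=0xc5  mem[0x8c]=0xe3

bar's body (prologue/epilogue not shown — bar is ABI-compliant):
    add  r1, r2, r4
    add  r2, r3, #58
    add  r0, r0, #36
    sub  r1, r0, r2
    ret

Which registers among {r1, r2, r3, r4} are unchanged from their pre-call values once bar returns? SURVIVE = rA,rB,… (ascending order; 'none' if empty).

SURVIVE = r2,r3,r4

prologue: push r0 -> mem[0x8c]=0x1b, sp=0x8c
prologue: push r2 -> mem[0x8b]=0xca, sp=0x8b
body[0] add  r1, r2, r4 -> r1=0x9a
body[1] add  r2, r3, #58 -> r2=0xe1
body[2] add  r0, r0, #36 -> r0=0x3f
body[3] sub  r1, r0, r2 -> r1=0x5e
epilogue: pop r2=0xca, sp=0x8c
epilogue: pop r0=0x1b, sp=0x8d
r1: caller-saved, written=True
r2: callee-saved, written=True
r3: callee-saved, written=False
r4: caller-saved, written=False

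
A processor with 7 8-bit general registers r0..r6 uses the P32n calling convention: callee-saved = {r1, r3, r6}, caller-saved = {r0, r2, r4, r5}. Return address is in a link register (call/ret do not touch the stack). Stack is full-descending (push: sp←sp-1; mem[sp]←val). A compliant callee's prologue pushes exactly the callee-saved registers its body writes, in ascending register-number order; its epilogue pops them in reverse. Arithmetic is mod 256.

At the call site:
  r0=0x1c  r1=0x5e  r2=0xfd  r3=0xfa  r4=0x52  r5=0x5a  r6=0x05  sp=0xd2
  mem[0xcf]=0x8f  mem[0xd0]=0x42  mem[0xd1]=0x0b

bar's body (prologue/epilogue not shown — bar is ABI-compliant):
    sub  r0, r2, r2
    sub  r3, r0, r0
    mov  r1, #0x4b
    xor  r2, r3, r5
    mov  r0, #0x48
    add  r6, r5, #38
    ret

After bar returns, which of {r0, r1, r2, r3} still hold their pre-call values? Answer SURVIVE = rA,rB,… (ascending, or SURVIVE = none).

SURVIVE = r1,r3

prologue: push r1 → mem[0xd1]=0x5e, sp=0xd1
prologue: push r3 → mem[0xd0]=0xfa, sp=0xd0
prologue: push r6 → mem[0xcf]=0x05, sp=0xcf
body[0] sub  r0, r2, r2 → r0=0x00
body[1] sub  r3, r0, r0 → r3=0x00
body[2] mov  r1, #0x4b → r1=0x4b
body[3] xor  r2, r3, r5 → r2=0x5a
body[4] mov  r0, #0x48 → r0=0x48
body[5] add  r6, r5, #38 → r6=0x80
epilogue: pop r6=0x05, sp=0xd0
epilogue: pop r3=0xfa, sp=0xd1
epilogue: pop r1=0x5e, sp=0xd2
r0: caller-saved, written=True
r1: callee-saved, written=True
r2: caller-saved, written=True
r3: callee-saved, written=True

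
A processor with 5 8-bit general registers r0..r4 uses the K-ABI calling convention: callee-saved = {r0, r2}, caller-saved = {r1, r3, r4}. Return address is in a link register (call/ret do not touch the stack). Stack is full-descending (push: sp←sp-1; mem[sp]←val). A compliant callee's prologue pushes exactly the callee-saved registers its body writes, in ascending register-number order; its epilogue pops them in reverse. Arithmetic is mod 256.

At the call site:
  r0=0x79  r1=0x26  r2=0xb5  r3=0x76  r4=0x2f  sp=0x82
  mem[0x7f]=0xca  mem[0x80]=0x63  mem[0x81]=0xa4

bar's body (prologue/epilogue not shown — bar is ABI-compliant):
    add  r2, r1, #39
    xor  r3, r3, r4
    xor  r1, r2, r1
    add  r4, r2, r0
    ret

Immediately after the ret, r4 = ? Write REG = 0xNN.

REG = 0xc6

prologue: push r2 -> mem[0x81]=0xb5, sp=0x81
body[0] add  r2, r1, #39 -> r2=0x4d
body[1] xor  r3, r3, r4 -> r3=0x59
body[2] xor  r1, r2, r1 -> r1=0x6b
body[3] add  r4, r2, r0 -> r4=0xc6
epilogue: pop r2=0xb5, sp=0x82
r4 is caller-saved -> body value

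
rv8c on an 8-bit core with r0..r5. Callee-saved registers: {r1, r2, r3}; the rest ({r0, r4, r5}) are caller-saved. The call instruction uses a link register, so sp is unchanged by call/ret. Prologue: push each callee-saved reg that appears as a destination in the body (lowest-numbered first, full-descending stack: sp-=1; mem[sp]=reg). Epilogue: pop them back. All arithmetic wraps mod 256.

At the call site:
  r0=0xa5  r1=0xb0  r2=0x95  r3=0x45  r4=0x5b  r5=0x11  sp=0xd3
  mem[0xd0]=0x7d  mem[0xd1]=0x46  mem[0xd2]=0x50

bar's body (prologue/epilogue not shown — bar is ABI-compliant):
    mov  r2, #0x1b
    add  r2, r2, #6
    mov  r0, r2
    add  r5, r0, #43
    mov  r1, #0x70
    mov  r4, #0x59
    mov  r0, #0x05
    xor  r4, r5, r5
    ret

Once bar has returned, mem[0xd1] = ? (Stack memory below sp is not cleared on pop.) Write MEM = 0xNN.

MEM = 0x95

prologue: push r1 -> mem[0xd2]=0xb0, sp=0xd2
prologue: push r2 -> mem[0xd1]=0x95, sp=0xd1
body[0] mov  r2, #0x1b -> r2=0x1b
body[1] add  r2, r2, #6 -> r2=0x21
body[2] mov  r0, r2 -> r0=0x21
body[3] add  r5, r0, #43 -> r5=0x4c
body[4] mov  r1, #0x70 -> r1=0x70
body[5] mov  r4, #0x59 -> r4=0x59
body[6] mov  r0, #0x05 -> r0=0x05
body[7] xor  r4, r5, r5 -> r4=0x00
epilogue: pop r2=0x95, sp=0xd2
epilogue: pop r1=0xb0, sp=0xd3
prologue pushed ['r1', 'r2'] at ['0xd2', '0xd1']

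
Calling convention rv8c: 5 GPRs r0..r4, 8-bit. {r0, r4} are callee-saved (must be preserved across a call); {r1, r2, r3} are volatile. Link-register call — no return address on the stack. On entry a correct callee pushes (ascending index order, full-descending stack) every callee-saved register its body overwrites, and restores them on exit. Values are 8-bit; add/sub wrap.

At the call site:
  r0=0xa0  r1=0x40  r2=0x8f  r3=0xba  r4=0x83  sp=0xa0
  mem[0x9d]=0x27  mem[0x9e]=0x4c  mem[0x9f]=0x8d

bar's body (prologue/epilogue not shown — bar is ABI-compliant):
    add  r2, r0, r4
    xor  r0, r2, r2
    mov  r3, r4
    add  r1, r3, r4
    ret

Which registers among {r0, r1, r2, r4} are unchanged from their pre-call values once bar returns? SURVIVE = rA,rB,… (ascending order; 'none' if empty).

SURVIVE = r0,r4

prologue: push r0 -> mem[0x9f]=0xa0, sp=0x9f
body[0] add  r2, r0, r4 -> r2=0x23
body[1] xor  r0, r2, r2 -> r0=0x00
body[2] mov  r3, r4 -> r3=0x83
body[3] add  r1, r3, r4 -> r1=0x06
epilogue: pop r0=0xa0, sp=0xa0
r0: callee-saved, written=True
r1: caller-saved, written=True
r2: caller-saved, written=True
r4: callee-saved, written=False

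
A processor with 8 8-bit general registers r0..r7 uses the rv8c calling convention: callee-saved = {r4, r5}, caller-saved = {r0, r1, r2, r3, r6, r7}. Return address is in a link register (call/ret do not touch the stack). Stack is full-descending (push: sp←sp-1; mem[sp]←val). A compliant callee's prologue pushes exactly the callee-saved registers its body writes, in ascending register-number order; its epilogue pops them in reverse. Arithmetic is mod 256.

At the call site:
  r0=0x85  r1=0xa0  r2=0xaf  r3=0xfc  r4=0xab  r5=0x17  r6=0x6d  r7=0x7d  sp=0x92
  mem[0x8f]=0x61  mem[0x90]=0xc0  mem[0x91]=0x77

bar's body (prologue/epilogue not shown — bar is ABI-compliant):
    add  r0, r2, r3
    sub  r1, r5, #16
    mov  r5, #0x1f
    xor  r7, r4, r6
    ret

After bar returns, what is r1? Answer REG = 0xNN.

REG = 0x07

prologue: push r5 -> mem[0x91]=0x17, sp=0x91
body[0] add  r0, r2, r3 -> r0=0xab
body[1] sub  r1, r5, #16 -> r1=0x07
body[2] mov  r5, #0x1f -> r5=0x1f
body[3] xor  r7, r4, r6 -> r7=0xc6
epilogue: pop r5=0x17, sp=0x92
r1 is caller-saved -> body value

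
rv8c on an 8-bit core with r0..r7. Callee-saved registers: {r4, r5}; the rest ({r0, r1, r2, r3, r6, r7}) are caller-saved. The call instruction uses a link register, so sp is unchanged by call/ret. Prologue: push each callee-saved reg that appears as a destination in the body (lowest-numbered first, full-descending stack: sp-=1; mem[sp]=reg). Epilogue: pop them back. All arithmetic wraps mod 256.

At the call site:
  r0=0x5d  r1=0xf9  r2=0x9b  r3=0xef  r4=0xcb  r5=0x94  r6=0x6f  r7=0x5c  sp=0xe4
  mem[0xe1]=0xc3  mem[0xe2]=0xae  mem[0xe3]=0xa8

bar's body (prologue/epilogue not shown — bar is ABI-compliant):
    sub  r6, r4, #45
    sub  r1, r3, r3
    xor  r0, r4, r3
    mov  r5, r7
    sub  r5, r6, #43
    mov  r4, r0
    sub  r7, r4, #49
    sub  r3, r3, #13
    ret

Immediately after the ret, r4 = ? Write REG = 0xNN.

REG = 0xcb

prologue: push r4 -> mem[0xe3]=0xcb, sp=0xe3
prologue: push r5 -> mem[0xe2]=0x94, sp=0xe2
body[0] sub  r6, r4, #45 -> r6=0x9e
body[1] sub  r1, r3, r3 -> r1=0x00
body[2] xor  r0, r4, r3 -> r0=0x24
body[3] mov  r5, r7 -> r5=0x5c
body[4] sub  r5, r6, #43 -> r5=0x73
body[5] mov  r4, r0 -> r4=0x24
body[6] sub  r7, r4, #49 -> r7=0xf3
body[7] sub  r3, r3, #13 -> r3=0xe2
epilogue: pop r5=0x94, sp=0xe3
epilogue: pop r4=0xcb, sp=0xe4
r4 is callee-saved -> restored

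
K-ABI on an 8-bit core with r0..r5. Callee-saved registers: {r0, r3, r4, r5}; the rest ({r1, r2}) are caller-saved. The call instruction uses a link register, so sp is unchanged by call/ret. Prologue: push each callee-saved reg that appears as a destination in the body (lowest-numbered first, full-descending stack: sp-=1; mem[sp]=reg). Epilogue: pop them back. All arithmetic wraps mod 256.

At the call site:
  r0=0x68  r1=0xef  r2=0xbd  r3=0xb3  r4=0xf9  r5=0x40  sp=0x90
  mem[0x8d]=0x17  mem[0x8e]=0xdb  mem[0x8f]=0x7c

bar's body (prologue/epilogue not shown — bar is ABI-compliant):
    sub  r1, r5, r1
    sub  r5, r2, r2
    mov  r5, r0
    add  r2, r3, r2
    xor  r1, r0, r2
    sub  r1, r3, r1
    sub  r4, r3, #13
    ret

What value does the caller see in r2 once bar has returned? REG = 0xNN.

prologue: push r4 -> mem[0x8f]=0xf9, sp=0x8f
prologue: push r5 -> mem[0x8e]=0x40, sp=0x8e
body[0] sub  r1, r5, r1 -> r1=0x51
body[1] sub  r5, r2, r2 -> r5=0x00
body[2] mov  r5, r0 -> r5=0x68
body[3] add  r2, r3, r2 -> r2=0x70
body[4] xor  r1, r0, r2 -> r1=0x18
body[5] sub  r1, r3, r1 -> r1=0x9b
body[6] sub  r4, r3, #13 -> r4=0xa6
epilogue: pop r5=0x40, sp=0x8f
epilogue: pop r4=0xf9, sp=0x90
r2 is caller-saved -> body value

REG = 0x70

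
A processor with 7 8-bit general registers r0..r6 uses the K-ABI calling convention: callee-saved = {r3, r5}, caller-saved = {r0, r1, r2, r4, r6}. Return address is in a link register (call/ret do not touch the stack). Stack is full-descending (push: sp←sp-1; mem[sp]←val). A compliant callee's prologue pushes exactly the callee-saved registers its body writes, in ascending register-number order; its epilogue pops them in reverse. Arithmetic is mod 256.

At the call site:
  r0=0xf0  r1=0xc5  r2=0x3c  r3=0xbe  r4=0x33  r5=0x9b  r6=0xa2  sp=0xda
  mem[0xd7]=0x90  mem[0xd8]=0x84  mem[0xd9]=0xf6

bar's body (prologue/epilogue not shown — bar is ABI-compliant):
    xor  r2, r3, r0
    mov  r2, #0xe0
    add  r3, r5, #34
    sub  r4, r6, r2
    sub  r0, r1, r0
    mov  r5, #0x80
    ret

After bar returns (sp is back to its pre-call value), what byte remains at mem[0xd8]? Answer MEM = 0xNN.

prologue: push r3 -> mem[0xd9]=0xbe, sp=0xd9
prologue: push r5 -> mem[0xd8]=0x9b, sp=0xd8
body[0] xor  r2, r3, r0 -> r2=0x4e
body[1] mov  r2, #0xe0 -> r2=0xe0
body[2] add  r3, r5, #34 -> r3=0xbd
body[3] sub  r4, r6, r2 -> r4=0xc2
body[4] sub  r0, r1, r0 -> r0=0xd5
body[5] mov  r5, #0x80 -> r5=0x80
epilogue: pop r5=0x9b, sp=0xd9
epilogue: pop r3=0xbe, sp=0xda
prologue pushed ['r3', 'r5'] at ['0xd9', '0xd8']

MEM = 0x9b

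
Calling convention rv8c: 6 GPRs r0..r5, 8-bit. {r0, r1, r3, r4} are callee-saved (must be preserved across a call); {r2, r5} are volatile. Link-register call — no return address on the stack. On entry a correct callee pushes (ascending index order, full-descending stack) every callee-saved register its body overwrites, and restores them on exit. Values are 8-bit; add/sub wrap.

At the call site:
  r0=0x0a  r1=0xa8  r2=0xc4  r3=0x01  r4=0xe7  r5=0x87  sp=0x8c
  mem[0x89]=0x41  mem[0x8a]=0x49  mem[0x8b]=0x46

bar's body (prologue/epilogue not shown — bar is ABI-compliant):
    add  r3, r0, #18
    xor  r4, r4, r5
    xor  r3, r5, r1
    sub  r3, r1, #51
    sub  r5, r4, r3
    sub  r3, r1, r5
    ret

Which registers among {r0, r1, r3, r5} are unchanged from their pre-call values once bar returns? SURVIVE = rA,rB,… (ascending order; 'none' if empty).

prologue: push r3 -> mem[0x8b]=0x01, sp=0x8b
prologue: push r4 -> mem[0x8a]=0xe7, sp=0x8a
body[0] add  r3, r0, #18 -> r3=0x1c
body[1] xor  r4, r4, r5 -> r4=0x60
body[2] xor  r3, r5, r1 -> r3=0x2f
body[3] sub  r3, r1, #51 -> r3=0x75
body[4] sub  r5, r4, r3 -> r5=0xeb
body[5] sub  r3, r1, r5 -> r3=0xbd
epilogue: pop r4=0xe7, sp=0x8b
epilogue: pop r3=0x01, sp=0x8c
r0: callee-saved, written=False
r1: callee-saved, written=False
r3: callee-saved, written=True
r5: caller-saved, written=True

SURVIVE = r0,r1,r3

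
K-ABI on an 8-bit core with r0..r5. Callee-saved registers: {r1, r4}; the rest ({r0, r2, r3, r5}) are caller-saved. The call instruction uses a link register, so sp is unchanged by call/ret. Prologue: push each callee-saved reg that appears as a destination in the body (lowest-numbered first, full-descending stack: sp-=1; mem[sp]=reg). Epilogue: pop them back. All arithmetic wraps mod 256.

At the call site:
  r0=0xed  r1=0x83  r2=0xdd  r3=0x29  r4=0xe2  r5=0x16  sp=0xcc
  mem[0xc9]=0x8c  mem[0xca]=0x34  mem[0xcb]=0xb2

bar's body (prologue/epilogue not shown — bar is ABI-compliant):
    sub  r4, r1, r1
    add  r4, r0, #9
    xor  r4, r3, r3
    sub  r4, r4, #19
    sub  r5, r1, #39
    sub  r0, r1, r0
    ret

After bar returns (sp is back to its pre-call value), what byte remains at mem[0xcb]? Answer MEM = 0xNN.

prologue: push r4 → mem[0xcb]=0xe2, sp=0xcb
body[0] sub  r4, r1, r1 → r4=0x00
body[1] add  r4, r0, #9 → r4=0xf6
body[2] xor  r4, r3, r3 → r4=0x00
body[3] sub  r4, r4, #19 → r4=0xed
body[4] sub  r5, r1, #39 → r5=0x5c
body[5] sub  r0, r1, r0 → r0=0x96
epilogue: pop r4=0xe2, sp=0xcc
prologue pushed ['r4'] at ['0xcb']

MEM = 0xe2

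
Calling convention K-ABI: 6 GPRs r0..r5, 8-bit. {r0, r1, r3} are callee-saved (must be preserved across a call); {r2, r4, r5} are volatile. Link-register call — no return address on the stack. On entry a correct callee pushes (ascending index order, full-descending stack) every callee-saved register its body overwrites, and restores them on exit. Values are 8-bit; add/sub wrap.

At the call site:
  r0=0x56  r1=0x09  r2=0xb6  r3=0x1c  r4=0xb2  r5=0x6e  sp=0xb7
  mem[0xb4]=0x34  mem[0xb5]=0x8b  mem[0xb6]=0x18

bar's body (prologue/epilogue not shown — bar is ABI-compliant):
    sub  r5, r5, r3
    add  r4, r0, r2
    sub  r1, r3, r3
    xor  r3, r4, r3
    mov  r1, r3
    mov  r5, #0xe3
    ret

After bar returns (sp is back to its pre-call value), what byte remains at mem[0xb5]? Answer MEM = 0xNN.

prologue: push r1 -> mem[0xb6]=0x09, sp=0xb6
prologue: push r3 -> mem[0xb5]=0x1c, sp=0xb5
body[0] sub  r5, r5, r3 -> r5=0x52
body[1] add  r4, r0, r2 -> r4=0x0c
body[2] sub  r1, r3, r3 -> r1=0x00
body[3] xor  r3, r4, r3 -> r3=0x10
body[4] mov  r1, r3 -> r1=0x10
body[5] mov  r5, #0xe3 -> r5=0xe3
epilogue: pop r3=0x1c, sp=0xb6
epilogue: pop r1=0x09, sp=0xb7
prologue pushed ['r1', 'r3'] at ['0xb6', '0xb5']

MEM = 0x1c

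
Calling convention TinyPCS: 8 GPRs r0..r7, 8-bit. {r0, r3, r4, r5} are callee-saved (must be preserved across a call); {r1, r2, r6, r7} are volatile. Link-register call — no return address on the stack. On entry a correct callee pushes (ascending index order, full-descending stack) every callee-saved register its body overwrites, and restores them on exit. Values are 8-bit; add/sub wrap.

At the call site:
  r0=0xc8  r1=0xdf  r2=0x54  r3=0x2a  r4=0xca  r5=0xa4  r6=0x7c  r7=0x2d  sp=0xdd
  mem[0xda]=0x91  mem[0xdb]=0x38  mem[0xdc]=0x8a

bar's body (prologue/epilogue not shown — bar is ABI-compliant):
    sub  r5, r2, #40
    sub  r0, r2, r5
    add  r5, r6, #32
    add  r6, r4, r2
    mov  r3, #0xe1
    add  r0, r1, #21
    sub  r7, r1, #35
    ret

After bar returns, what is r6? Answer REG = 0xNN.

REG = 0x1e

prologue: push r0 → mem[0xdc]=0xc8, sp=0xdc
prologue: push r3 → mem[0xdb]=0x2a, sp=0xdb
prologue: push r5 → mem[0xda]=0xa4, sp=0xda
body[0] sub  r5, r2, #40 → r5=0x2c
body[1] sub  r0, r2, r5 → r0=0x28
body[2] add  r5, r6, #32 → r5=0x9c
body[3] add  r6, r4, r2 → r6=0x1e
body[4] mov  r3, #0xe1 → r3=0xe1
body[5] add  r0, r1, #21 → r0=0xf4
body[6] sub  r7, r1, #35 → r7=0xbc
epilogue: pop r5=0xa4, sp=0xdb
epilogue: pop r3=0x2a, sp=0xdc
epilogue: pop r0=0xc8, sp=0xdd
r6 is caller-saved → body value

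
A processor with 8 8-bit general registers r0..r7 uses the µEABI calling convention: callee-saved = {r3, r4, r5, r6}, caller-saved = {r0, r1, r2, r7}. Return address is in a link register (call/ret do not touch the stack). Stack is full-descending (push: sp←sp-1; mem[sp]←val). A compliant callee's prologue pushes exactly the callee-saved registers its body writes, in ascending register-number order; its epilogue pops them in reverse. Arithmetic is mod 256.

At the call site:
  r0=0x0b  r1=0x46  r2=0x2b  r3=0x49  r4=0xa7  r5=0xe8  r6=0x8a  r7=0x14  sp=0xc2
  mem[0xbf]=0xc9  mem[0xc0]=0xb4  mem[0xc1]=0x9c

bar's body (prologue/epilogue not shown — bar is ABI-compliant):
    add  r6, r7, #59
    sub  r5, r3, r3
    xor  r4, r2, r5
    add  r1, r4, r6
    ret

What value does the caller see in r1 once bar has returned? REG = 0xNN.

REG = 0x7a

prologue: push r4 -> mem[0xc1]=0xa7, sp=0xc1
prologue: push r5 -> mem[0xc0]=0xe8, sp=0xc0
prologue: push r6 -> mem[0xbf]=0x8a, sp=0xbf
body[0] add  r6, r7, #59 -> r6=0x4f
body[1] sub  r5, r3, r3 -> r5=0x00
body[2] xor  r4, r2, r5 -> r4=0x2b
body[3] add  r1, r4, r6 -> r1=0x7a
epilogue: pop r6=0x8a, sp=0xc0
epilogue: pop r5=0xe8, sp=0xc1
epilogue: pop r4=0xa7, sp=0xc2
r1 is caller-saved -> body value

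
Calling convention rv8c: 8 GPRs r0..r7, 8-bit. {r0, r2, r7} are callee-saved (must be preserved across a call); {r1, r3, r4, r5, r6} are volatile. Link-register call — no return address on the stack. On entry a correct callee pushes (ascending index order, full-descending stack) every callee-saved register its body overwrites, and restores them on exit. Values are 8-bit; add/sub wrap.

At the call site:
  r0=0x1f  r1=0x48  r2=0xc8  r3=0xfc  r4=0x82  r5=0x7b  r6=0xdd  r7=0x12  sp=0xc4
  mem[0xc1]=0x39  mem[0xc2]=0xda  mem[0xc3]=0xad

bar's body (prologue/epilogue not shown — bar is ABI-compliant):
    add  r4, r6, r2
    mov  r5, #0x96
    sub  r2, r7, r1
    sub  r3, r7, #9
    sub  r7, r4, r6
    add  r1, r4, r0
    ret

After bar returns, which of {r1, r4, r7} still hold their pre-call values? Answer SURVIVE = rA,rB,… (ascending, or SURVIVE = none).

SURVIVE = r7

prologue: push r2 -> mem[0xc3]=0xc8, sp=0xc3
prologue: push r7 -> mem[0xc2]=0x12, sp=0xc2
body[0] add  r4, r6, r2 -> r4=0xa5
body[1] mov  r5, #0x96 -> r5=0x96
body[2] sub  r2, r7, r1 -> r2=0xca
body[3] sub  r3, r7, #9 -> r3=0x09
body[4] sub  r7, r4, r6 -> r7=0xc8
body[5] add  r1, r4, r0 -> r1=0xc4
epilogue: pop r7=0x12, sp=0xc3
epilogue: pop r2=0xc8, sp=0xc4
r1: caller-saved, written=True
r4: caller-saved, written=True
r7: callee-saved, written=True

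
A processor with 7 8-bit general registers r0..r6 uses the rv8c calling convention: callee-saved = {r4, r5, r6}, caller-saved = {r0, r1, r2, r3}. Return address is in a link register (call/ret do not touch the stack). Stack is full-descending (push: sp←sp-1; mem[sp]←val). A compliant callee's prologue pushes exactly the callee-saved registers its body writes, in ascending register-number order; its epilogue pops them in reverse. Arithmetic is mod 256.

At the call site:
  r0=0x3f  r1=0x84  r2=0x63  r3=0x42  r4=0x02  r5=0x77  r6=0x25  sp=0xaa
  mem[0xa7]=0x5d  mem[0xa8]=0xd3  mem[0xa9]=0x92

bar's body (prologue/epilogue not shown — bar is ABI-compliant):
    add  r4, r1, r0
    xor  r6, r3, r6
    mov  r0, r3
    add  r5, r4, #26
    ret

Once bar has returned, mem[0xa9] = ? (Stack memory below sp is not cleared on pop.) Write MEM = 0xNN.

prologue: push r4 → mem[0xa9]=0x02, sp=0xa9
prologue: push r5 → mem[0xa8]=0x77, sp=0xa8
prologue: push r6 → mem[0xa7]=0x25, sp=0xa7
body[0] add  r4, r1, r0 → r4=0xc3
body[1] xor  r6, r3, r6 → r6=0x67
body[2] mov  r0, r3 → r0=0x42
body[3] add  r5, r4, #26 → r5=0xdd
epilogue: pop r6=0x25, sp=0xa8
epilogue: pop r5=0x77, sp=0xa9
epilogue: pop r4=0x02, sp=0xaa
prologue pushed ['r4', 'r5', 'r6'] at ['0xa9', '0xa8', '0xa7']

MEM = 0x02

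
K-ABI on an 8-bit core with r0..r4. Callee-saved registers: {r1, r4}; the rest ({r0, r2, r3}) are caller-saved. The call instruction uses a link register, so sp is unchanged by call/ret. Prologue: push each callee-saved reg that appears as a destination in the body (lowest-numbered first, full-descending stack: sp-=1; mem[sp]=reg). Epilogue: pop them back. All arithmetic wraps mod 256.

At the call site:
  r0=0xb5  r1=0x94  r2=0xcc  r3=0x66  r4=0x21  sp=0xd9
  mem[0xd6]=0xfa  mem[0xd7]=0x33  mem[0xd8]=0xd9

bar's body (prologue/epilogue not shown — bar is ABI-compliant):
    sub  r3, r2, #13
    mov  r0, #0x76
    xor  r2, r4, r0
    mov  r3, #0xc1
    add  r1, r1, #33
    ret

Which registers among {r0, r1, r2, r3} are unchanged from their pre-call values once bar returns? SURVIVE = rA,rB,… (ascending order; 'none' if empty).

prologue: push r1 → mem[0xd8]=0x94, sp=0xd8
body[0] sub  r3, r2, #13 → r3=0xbf
body[1] mov  r0, #0x76 → r0=0x76
body[2] xor  r2, r4, r0 → r2=0x57
body[3] mov  r3, #0xc1 → r3=0xc1
body[4] add  r1, r1, #33 → r1=0xb5
epilogue: pop r1=0x94, sp=0xd9
r0: caller-saved, written=True
r1: callee-saved, written=True
r2: caller-saved, written=True
r3: caller-saved, written=True

SURVIVE = r1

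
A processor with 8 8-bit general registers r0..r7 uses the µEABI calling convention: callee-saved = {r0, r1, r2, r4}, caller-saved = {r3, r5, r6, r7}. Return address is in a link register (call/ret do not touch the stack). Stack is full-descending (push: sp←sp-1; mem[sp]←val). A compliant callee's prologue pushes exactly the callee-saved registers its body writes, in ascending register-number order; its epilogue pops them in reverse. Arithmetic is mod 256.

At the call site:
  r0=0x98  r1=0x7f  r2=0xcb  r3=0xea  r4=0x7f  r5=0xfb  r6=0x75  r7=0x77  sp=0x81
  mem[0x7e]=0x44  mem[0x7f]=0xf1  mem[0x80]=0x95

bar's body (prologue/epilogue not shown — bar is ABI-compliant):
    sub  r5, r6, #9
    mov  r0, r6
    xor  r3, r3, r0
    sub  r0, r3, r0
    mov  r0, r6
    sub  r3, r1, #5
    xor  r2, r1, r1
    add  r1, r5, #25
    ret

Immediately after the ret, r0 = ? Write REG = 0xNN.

REG = 0x98

prologue: push r0 -> mem[0x80]=0x98, sp=0x80
prologue: push r1 -> mem[0x7f]=0x7f, sp=0x7f
prologue: push r2 -> mem[0x7e]=0xcb, sp=0x7e
body[0] sub  r5, r6, #9 -> r5=0x6c
body[1] mov  r0, r6 -> r0=0x75
body[2] xor  r3, r3, r0 -> r3=0x9f
body[3] sub  r0, r3, r0 -> r0=0x2a
body[4] mov  r0, r6 -> r0=0x75
body[5] sub  r3, r1, #5 -> r3=0x7a
body[6] xor  r2, r1, r1 -> r2=0x00
body[7] add  r1, r5, #25 -> r1=0x85
epilogue: pop r2=0xcb, sp=0x7f
epilogue: pop r1=0x7f, sp=0x80
epilogue: pop r0=0x98, sp=0x81
r0 is callee-saved -> restored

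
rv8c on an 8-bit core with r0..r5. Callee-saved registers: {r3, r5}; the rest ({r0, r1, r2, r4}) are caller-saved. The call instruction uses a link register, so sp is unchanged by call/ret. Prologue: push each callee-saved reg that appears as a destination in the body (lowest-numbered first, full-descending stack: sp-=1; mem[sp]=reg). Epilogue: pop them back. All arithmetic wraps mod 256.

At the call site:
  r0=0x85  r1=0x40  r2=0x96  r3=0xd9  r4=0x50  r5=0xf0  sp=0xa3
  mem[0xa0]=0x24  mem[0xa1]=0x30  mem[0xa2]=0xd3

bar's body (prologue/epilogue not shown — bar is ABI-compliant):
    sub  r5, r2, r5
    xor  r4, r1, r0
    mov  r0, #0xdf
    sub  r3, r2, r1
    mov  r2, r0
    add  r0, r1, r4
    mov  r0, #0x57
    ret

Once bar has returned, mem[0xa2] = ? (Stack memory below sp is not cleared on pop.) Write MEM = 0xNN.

prologue: push r3 → mem[0xa2]=0xd9, sp=0xa2
prologue: push r5 → mem[0xa1]=0xf0, sp=0xa1
body[0] sub  r5, r2, r5 → r5=0xa6
body[1] xor  r4, r1, r0 → r4=0xc5
body[2] mov  r0, #0xdf → r0=0xdf
body[3] sub  r3, r2, r1 → r3=0x56
body[4] mov  r2, r0 → r2=0xdf
body[5] add  r0, r1, r4 → r0=0x05
body[6] mov  r0, #0x57 → r0=0x57
epilogue: pop r5=0xf0, sp=0xa2
epilogue: pop r3=0xd9, sp=0xa3
prologue pushed ['r3', 'r5'] at ['0xa2', '0xa1']

MEM = 0xd9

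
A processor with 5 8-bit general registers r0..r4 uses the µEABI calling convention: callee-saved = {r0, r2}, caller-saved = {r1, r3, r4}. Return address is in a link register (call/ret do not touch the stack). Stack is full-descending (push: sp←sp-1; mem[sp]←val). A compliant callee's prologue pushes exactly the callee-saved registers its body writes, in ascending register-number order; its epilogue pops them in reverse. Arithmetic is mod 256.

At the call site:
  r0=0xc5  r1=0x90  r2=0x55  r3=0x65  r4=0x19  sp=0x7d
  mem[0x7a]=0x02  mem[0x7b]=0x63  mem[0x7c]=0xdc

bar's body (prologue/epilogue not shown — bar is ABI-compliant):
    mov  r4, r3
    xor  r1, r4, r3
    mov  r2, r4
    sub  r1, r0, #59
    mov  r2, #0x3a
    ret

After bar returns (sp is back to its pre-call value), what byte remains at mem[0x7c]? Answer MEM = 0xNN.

prologue: push r2 → mem[0x7c]=0x55, sp=0x7c
body[0] mov  r4, r3 → r4=0x65
body[1] xor  r1, r4, r3 → r1=0x00
body[2] mov  r2, r4 → r2=0x65
body[3] sub  r1, r0, #59 → r1=0x8a
body[4] mov  r2, #0x3a → r2=0x3a
epilogue: pop r2=0x55, sp=0x7d
prologue pushed ['r2'] at ['0x7c']

MEM = 0x55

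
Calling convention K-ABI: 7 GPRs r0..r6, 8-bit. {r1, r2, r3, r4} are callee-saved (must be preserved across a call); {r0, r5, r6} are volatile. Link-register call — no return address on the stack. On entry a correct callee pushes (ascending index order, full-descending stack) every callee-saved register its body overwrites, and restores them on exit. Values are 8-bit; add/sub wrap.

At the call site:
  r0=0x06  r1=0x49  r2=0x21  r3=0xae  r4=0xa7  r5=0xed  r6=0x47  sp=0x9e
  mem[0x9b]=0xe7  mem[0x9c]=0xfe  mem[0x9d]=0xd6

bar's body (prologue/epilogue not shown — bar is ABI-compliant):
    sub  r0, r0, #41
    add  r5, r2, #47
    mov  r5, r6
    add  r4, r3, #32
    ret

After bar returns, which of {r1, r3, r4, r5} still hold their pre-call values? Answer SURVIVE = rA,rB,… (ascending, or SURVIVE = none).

SURVIVE = r1,r3,r4

prologue: push r4 → mem[0x9d]=0xa7, sp=0x9d
body[0] sub  r0, r0, #41 → r0=0xdd
body[1] add  r5, r2, #47 → r5=0x50
body[2] mov  r5, r6 → r5=0x47
body[3] add  r4, r3, #32 → r4=0xce
epilogue: pop r4=0xa7, sp=0x9e
r1: callee-saved, written=False
r3: callee-saved, written=False
r4: callee-saved, written=True
r5: caller-saved, written=True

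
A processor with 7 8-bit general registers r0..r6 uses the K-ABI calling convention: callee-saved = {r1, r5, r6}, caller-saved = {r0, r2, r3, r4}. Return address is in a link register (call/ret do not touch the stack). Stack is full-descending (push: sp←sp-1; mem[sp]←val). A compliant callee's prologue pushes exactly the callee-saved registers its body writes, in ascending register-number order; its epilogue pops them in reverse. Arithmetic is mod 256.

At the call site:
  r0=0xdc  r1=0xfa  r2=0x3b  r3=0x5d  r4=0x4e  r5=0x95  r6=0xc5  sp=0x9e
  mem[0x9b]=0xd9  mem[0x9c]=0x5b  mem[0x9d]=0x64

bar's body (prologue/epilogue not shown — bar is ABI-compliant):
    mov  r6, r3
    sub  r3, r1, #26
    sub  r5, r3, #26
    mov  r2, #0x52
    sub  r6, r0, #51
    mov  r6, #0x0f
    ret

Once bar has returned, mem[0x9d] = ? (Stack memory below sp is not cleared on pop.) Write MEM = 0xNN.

prologue: push r5 -> mem[0x9d]=0x95, sp=0x9d
prologue: push r6 -> mem[0x9c]=0xc5, sp=0x9c
body[0] mov  r6, r3 -> r6=0x5d
body[1] sub  r3, r1, #26 -> r3=0xe0
body[2] sub  r5, r3, #26 -> r5=0xc6
body[3] mov  r2, #0x52 -> r2=0x52
body[4] sub  r6, r0, #51 -> r6=0xa9
body[5] mov  r6, #0x0f -> r6=0x0f
epilogue: pop r6=0xc5, sp=0x9d
epilogue: pop r5=0x95, sp=0x9e
prologue pushed ['r5', 'r6'] at ['0x9d', '0x9c']

MEM = 0x95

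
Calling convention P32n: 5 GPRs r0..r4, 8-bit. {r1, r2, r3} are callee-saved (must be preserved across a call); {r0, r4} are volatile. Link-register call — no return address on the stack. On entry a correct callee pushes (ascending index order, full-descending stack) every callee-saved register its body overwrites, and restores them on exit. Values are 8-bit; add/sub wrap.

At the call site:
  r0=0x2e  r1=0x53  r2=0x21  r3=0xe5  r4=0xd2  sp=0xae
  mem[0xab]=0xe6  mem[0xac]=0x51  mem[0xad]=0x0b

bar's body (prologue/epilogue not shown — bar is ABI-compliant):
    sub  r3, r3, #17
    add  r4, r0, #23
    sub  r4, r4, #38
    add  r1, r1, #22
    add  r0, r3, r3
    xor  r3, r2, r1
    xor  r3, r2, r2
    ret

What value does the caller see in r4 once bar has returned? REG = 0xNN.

REG = 0x1f

prologue: push r1 -> mem[0xad]=0x53, sp=0xad
prologue: push r3 -> mem[0xac]=0xe5, sp=0xac
body[0] sub  r3, r3, #17 -> r3=0xd4
body[1] add  r4, r0, #23 -> r4=0x45
body[2] sub  r4, r4, #38 -> r4=0x1f
body[3] add  r1, r1, #22 -> r1=0x69
body[4] add  r0, r3, r3 -> r0=0xa8
body[5] xor  r3, r2, r1 -> r3=0x48
body[6] xor  r3, r2, r2 -> r3=0x00
epilogue: pop r3=0xe5, sp=0xad
epilogue: pop r1=0x53, sp=0xae
r4 is caller-saved -> body value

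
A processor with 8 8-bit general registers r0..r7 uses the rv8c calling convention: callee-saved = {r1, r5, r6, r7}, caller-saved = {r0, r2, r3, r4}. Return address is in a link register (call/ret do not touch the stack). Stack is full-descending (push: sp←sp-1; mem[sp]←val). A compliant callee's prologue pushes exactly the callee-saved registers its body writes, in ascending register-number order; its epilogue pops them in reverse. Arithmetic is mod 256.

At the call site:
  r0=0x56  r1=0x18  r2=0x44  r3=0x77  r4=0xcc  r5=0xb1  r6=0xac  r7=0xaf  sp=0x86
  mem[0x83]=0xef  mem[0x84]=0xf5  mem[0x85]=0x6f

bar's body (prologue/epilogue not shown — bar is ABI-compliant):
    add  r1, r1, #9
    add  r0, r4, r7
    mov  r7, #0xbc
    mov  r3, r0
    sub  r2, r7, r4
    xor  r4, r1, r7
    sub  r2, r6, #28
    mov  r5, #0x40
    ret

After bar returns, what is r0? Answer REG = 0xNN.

REG = 0x7b

prologue: push r1 -> mem[0x85]=0x18, sp=0x85
prologue: push r5 -> mem[0x84]=0xb1, sp=0x84
prologue: push r7 -> mem[0x83]=0xaf, sp=0x83
body[0] add  r1, r1, #9 -> r1=0x21
body[1] add  r0, r4, r7 -> r0=0x7b
body[2] mov  r7, #0xbc -> r7=0xbc
body[3] mov  r3, r0 -> r3=0x7b
body[4] sub  r2, r7, r4 -> r2=0xf0
body[5] xor  r4, r1, r7 -> r4=0x9d
body[6] sub  r2, r6, #28 -> r2=0x90
body[7] mov  r5, #0x40 -> r5=0x40
epilogue: pop r7=0xaf, sp=0x84
epilogue: pop r5=0xb1, sp=0x85
epilogue: pop r1=0x18, sp=0x86
r0 is caller-saved -> body value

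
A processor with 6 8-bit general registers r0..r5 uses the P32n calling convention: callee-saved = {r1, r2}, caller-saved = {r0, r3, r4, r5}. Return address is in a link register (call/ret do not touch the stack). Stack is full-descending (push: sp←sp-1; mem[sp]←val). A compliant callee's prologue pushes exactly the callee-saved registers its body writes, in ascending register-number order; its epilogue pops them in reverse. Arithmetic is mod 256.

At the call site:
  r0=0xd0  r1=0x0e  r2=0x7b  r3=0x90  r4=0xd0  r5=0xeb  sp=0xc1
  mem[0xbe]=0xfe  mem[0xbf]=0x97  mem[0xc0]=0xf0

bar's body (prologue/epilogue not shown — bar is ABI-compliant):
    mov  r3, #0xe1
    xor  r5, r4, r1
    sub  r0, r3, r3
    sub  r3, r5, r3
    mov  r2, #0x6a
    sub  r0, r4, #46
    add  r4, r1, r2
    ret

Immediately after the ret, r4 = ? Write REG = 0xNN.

prologue: push r2 -> mem[0xc0]=0x7b, sp=0xc0
body[0] mov  r3, #0xe1 -> r3=0xe1
body[1] xor  r5, r4, r1 -> r5=0xde
body[2] sub  r0, r3, r3 -> r0=0x00
body[3] sub  r3, r5, r3 -> r3=0xfd
body[4] mov  r2, #0x6a -> r2=0x6a
body[5] sub  r0, r4, #46 -> r0=0xa2
body[6] add  r4, r1, r2 -> r4=0x78
epilogue: pop r2=0x7b, sp=0xc1
r4 is caller-saved -> body value

REG = 0x78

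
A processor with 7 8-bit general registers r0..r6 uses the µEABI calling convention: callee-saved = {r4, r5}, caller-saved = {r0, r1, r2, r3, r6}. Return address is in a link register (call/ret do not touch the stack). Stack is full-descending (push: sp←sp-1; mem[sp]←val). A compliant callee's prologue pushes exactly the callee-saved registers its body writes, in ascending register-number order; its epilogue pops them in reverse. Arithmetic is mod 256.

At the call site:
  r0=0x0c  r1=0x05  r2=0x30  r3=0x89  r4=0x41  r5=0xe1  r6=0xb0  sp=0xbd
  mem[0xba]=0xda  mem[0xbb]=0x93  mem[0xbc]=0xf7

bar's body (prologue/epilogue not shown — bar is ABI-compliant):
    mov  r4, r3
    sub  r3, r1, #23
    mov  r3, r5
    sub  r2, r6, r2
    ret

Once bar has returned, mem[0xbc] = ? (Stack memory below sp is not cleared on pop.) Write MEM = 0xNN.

MEM = 0x41

prologue: push r4 -> mem[0xbc]=0x41, sp=0xbc
body[0] mov  r4, r3 -> r4=0x89
body[1] sub  r3, r1, #23 -> r3=0xee
body[2] mov  r3, r5 -> r3=0xe1
body[3] sub  r2, r6, r2 -> r2=0x80
epilogue: pop r4=0x41, sp=0xbd
prologue pushed ['r4'] at ['0xbc']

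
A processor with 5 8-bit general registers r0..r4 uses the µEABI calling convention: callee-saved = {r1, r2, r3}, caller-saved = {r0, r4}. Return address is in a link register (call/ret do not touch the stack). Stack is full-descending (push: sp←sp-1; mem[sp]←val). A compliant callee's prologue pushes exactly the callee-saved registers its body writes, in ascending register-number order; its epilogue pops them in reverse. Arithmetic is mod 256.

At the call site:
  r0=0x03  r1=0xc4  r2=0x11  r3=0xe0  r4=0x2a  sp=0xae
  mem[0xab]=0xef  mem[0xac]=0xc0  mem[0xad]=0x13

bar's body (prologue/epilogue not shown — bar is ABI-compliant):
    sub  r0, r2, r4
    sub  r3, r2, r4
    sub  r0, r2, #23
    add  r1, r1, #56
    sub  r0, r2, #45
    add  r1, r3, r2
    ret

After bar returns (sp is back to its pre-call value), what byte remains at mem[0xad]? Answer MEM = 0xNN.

MEM = 0xc4

prologue: push r1 -> mem[0xad]=0xc4, sp=0xad
prologue: push r3 -> mem[0xac]=0xe0, sp=0xac
body[0] sub  r0, r2, r4 -> r0=0xe7
body[1] sub  r3, r2, r4 -> r3=0xe7
body[2] sub  r0, r2, #23 -> r0=0xfa
body[3] add  r1, r1, #56 -> r1=0xfc
body[4] sub  r0, r2, #45 -> r0=0xe4
body[5] add  r1, r3, r2 -> r1=0xf8
epilogue: pop r3=0xe0, sp=0xad
epilogue: pop r1=0xc4, sp=0xae
prologue pushed ['r1', 'r3'] at ['0xad', '0xac']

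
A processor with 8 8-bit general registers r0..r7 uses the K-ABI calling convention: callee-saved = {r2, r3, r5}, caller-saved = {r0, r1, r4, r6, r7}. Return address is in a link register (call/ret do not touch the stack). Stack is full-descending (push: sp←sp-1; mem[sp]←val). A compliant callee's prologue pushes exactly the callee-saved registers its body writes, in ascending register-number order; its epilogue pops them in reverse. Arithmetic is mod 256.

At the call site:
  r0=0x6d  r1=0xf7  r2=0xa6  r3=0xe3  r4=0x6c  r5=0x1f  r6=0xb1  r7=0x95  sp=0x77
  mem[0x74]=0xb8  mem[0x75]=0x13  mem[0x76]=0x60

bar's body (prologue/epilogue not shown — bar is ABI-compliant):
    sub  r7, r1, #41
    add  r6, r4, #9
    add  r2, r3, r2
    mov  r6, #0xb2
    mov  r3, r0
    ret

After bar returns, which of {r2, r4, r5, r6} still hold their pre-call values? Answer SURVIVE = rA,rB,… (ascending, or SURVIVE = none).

prologue: push r2 → mem[0x76]=0xa6, sp=0x76
prologue: push r3 → mem[0x75]=0xe3, sp=0x75
body[0] sub  r7, r1, #41 → r7=0xce
body[1] add  r6, r4, #9 → r6=0x75
body[2] add  r2, r3, r2 → r2=0x89
body[3] mov  r6, #0xb2 → r6=0xb2
body[4] mov  r3, r0 → r3=0x6d
epilogue: pop r3=0xe3, sp=0x76
epilogue: pop r2=0xa6, sp=0x77
r2: callee-saved, written=True
r4: caller-saved, written=False
r5: callee-saved, written=False
r6: caller-saved, written=True

SURVIVE = r2,r4,r5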